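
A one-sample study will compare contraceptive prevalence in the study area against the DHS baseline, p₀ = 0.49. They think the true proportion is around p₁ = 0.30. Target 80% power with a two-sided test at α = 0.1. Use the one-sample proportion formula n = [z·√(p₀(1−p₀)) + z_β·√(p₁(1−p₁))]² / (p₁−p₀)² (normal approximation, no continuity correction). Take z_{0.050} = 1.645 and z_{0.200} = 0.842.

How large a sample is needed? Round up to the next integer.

n = 41

n = [z_{α/2}·√(p₀q₀) + z_β·√(p₁q₁)]² / (p₁ − p₀)²
  = [1.645·√(0.49·0.51) + 0.842·√(0.30·0.70)]² / (-0.19)²
  = [1.645·0.4999 + 0.842·0.4583]² / 0.0361
  = [1.2082]² / 0.0361
  = 40.44
Round up → n = 41.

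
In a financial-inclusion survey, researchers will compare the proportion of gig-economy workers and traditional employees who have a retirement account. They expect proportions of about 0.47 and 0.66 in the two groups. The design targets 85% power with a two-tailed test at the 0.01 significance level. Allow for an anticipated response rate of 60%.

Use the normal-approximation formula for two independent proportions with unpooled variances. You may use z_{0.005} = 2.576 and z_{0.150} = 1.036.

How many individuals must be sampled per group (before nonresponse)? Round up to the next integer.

n = (z_{α/2} + z_β)² · [p₁(1−p₁) + p₂(1−p₂)] / (p₁ − p₂)²
  = (2.576 + 1.036)² · (0.47·0.53 + 0.66·0.34) / (-0.19)²
  = (3.612)² · (0.2491 + 0.2244) / 0.0361
  = 13.0465 · 0.4735 / 0.0361
  = 171.12
Adjust for 60% response: 171.12 / 0.60 = 285.20.
Round up → n = 286 per group.

n = 286 per group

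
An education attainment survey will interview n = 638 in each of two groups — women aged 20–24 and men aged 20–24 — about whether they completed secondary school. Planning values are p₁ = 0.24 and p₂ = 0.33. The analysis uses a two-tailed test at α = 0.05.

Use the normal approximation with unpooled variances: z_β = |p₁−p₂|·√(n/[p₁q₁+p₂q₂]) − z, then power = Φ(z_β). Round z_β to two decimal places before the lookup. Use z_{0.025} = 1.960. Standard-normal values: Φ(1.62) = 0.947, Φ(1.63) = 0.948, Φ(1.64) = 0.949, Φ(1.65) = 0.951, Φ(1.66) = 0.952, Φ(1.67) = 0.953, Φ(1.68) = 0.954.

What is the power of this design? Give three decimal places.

Power ≈ 0.947

z_β = |p₁−p₂|·√(n/[p₁q₁+p₂q₂]) − z_{α/2}
    = 0.09 · √(638/0.4035) − 1.960
    = 0.09 · 39.7639 − 1.960
    = 3.5787 − 1.960 = 1.6187 → 1.62
Power = Φ(1.62) = 0.947.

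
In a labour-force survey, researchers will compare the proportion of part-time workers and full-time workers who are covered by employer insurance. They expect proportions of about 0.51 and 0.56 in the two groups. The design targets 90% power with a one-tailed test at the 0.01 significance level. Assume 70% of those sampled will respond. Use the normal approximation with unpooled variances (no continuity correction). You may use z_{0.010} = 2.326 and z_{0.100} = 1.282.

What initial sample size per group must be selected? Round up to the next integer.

n = 3692 per group

n = (z_α + z_β)² · [p₁(1−p₁) + p₂(1−p₂)] / (p₁ − p₂)²
  = (2.326 + 1.282)² · (0.51·0.49 + 0.56·0.44) / (-0.05)²
  = (3.608)² · (0.2499 + 0.2464) / 0.0025
  = 13.0177 · 0.4963 / 0.0025
  = 2584.27
Adjust for 70% response: 2584.27 / 0.70 = 3691.81.
Round up → n = 3692 per group.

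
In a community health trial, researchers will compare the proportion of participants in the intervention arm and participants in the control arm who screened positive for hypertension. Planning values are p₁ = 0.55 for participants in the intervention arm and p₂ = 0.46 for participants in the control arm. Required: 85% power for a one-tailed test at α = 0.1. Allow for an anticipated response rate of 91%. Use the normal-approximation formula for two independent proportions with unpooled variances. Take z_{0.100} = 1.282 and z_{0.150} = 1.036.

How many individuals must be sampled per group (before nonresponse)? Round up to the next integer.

n = 362 per group

n = (z_α + z_β)² · [p₁(1−p₁) + p₂(1−p₂)] / (p₁ − p₂)²
  = (1.282 + 1.036)² · (0.55·0.45 + 0.46·0.54) / (0.09)²
  = (2.318)² · (0.2475 + 0.2484) / 0.0081
  = 5.3731 · 0.4959 / 0.0081
  = 328.95
Adjust for 91% response: 328.95 / 0.91 = 361.49.
Round up → n = 362 per group.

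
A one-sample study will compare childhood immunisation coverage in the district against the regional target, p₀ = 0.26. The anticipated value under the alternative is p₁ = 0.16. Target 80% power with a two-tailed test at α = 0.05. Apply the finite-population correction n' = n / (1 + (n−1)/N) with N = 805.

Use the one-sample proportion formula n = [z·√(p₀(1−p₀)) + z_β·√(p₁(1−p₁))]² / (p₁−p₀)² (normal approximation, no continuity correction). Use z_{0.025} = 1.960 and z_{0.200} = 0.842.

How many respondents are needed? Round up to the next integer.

n = [z_{α/2}·√(p₀q₀) + z_β·√(p₁q₁)]² / (p₁ − p₀)²
  = [1.960·√(0.26·0.74) + 0.842·√(0.16·0.84)]² / (-0.10)²
  = [1.960·0.4386 + 0.842·0.3666]² / 0.0100
  = [1.1684]² / 0.0100
  = 136.52
Finite-population correction (N = 805): 136.52 / (1 + (136.52 − 1)/805) = 116.85.
Round up → n = 117.

n = 117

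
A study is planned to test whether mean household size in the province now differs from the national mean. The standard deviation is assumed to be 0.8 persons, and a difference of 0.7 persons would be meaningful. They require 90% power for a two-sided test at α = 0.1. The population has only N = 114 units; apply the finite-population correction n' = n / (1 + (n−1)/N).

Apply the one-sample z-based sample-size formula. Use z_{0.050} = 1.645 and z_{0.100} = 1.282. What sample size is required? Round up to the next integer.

n = (z_{α/2} + z_β)² · σ² / δ²
  = (1.645 + 1.282)² · 0.8² / 0.7²
  = 8.5673 · 0.64 / 0.49
  = 11.19
Finite-population correction (N = 114): 11.19 / (1 + (11.19 − 1)/114) = 10.27.
Round up → n = 11.

n = 11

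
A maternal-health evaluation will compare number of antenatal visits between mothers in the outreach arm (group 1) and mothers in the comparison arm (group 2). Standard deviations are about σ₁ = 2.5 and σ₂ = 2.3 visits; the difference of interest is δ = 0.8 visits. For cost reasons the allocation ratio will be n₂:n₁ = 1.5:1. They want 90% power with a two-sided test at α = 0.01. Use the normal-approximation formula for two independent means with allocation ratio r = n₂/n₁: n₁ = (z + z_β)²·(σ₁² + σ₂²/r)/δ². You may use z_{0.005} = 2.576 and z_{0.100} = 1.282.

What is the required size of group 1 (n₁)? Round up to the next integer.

n₁ = (z_{α/2} + z_β)² · (σ₁² + σ₂²/r) / δ²
   = (2.576 + 1.282)² · (2.5² + 2.3²/1.5) / 0.8²
   = 14.8842 · (6.25 + 3.5267) / 0.64
   = 14.8842 · 9.7767 / 0.64
   = 227.37
Round up → n₁ = 228; n₂ = r·n₁ = 1.5 × 228 = 342.

n₁ = 228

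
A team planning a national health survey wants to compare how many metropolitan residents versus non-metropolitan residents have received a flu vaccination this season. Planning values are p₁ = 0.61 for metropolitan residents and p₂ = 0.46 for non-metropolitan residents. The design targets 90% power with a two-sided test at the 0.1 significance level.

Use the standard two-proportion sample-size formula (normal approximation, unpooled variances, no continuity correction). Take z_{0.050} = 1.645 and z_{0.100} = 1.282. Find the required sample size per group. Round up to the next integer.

n = (z_{α/2} + z_β)² · [p₁(1−p₁) + p₂(1−p₂)] / (p₁ − p₂)²
  = (1.645 + 1.282)² · (0.61·0.39 + 0.46·0.54) / (0.15)²
  = (2.927)² · (0.2379 + 0.2484) / 0.0225
  = 8.5673 · 0.4863 / 0.0225
  = 185.17
Round up → n = 186 per group.

n = 186 per group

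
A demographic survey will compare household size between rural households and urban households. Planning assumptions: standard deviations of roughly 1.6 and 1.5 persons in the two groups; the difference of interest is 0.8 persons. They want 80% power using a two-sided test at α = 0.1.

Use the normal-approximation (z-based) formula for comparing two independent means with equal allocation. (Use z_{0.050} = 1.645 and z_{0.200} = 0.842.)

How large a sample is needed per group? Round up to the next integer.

n = (z_{α/2} + z_β)² · (σ₁² + σ₂²) / δ²
  = (1.645 + 0.842)² · (1.6² + 1.5² = 4.81) / 0.8²
  = 6.1852 · 4.81 / 0.64
  = 46.49
Round up → n = 47 per group.

n = 47 per group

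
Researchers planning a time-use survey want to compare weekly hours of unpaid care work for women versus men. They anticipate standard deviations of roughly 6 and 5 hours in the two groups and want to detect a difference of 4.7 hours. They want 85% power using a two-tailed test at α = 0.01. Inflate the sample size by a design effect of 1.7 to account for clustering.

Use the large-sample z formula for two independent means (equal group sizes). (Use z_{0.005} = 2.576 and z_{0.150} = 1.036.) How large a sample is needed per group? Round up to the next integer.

n = 62 per group

n = (z_{α/2} + z_β)² · (σ₁² + σ₂²) / δ²
  = (2.576 + 1.036)² · (6² + 5² = 61) / 4.7²
  = 13.0465 · 61 / 22.09
  = 36.03
Design effect: 1.7 × 36.03 = 61.25.
Round up → n = 62 per group.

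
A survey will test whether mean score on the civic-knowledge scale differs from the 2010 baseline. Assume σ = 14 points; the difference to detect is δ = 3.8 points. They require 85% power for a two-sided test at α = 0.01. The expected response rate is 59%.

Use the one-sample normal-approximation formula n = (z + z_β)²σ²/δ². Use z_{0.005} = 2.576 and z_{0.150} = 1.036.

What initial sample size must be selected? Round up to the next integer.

n = 301

n = (z_{α/2} + z_β)² · σ² / δ²
  = (2.576 + 1.036)² · 14² / 3.8²
  = 13.0465 · 196 / 14.44
  = 177.09
Adjust for 59% response: 177.09 / 0.59 = 300.15.
Round up → n = 301.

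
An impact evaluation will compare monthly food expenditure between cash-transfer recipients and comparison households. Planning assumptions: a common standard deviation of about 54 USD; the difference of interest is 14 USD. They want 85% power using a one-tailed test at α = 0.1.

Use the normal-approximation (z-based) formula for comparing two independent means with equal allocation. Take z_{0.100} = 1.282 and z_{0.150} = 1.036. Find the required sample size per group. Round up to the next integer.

n = 160 per group

n = (z_α + z_β)² · (σ₁² + σ₂²) / δ²
  = (1.282 + 1.036)² · (2·54² = 5832) / 14²
  = 5.3731 · 5832 / 196
  = 159.88
Round up → n = 160 per group.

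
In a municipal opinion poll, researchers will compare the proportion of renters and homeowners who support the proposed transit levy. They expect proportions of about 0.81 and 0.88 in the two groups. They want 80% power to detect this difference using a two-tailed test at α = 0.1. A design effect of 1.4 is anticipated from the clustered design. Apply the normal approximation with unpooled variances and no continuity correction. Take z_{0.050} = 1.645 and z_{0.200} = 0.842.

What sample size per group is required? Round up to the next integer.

n = (z_{α/2} + z_β)² · [p₁(1−p₁) + p₂(1−p₂)] / (p₁ − p₂)²
  = (1.645 + 0.842)² · (0.81·0.19 + 0.88·0.12) / (-0.07)²
  = (2.487)² · (0.1539 + 0.1056) / 0.0049
  = 6.1852 · 0.2595 / 0.0049
  = 327.56
Design effect: 1.4 × 327.56 = 458.59.
Round up → n = 459 per group.

n = 459 per group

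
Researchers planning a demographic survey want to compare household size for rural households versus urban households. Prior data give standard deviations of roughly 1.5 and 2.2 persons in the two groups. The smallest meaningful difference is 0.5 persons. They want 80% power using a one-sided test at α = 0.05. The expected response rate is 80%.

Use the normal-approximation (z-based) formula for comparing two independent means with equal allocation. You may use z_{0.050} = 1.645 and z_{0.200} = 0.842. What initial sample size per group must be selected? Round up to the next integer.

n = 220 per group

n = (z_α + z_β)² · (σ₁² + σ₂²) / δ²
  = (1.645 + 0.842)² · (1.5² + 2.2² = 7.09) / 0.5²
  = 6.1852 · 7.09 / 0.25
  = 175.41
Adjust for 80% response: 175.41 / 0.80 = 219.26.
Round up → n = 220 per group.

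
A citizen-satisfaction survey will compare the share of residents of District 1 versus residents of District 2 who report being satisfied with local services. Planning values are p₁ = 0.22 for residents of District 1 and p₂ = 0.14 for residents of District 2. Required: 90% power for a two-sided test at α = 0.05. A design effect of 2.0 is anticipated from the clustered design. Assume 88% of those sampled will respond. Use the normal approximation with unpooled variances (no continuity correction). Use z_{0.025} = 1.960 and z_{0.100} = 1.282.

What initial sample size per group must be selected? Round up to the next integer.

n = (z_{α/2} + z_β)² · [p₁(1−p₁) + p₂(1−p₂)] / (p₁ − p₂)²
  = (1.960 + 1.282)² · (0.22·0.78 + 0.14·0.86) / (0.08)²
  = (3.242)² · (0.1716 + 0.1204) / 0.0064
  = 10.5106 · 0.2920 / 0.0064
  = 479.54
Design effect: 2.0 × 479.54 = 959.09.
Adjust for 88% response: 959.09 / 0.88 = 1089.87.
Round up → n = 1090 per group.

n = 1090 per group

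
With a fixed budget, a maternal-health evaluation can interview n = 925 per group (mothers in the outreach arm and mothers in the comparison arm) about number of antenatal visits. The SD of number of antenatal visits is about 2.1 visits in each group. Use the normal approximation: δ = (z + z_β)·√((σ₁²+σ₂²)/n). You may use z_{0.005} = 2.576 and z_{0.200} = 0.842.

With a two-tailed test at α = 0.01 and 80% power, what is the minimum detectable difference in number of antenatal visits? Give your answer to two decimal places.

Minimum detectable difference ≈ 0.33 visits

δ = (z_{α/2} + z_β) · √((σ₁²+σ₂²)/n)
  = (2.576 + 0.842) · √(8.82/925)
  = 3.418 · √0.00954
  = 3.418 · 0.0976
  = 0.3338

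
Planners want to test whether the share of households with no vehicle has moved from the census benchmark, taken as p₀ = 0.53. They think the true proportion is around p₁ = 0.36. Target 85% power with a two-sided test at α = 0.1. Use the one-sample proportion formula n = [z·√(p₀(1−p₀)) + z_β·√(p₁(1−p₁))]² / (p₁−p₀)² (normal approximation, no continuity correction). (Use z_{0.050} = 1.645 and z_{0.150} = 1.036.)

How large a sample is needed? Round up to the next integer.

n = 61

n = [z_{α/2}·√(p₀q₀) + z_β·√(p₁q₁)]² / (p₁ − p₀)²
  = [1.645·√(0.53·0.47) + 1.036·√(0.36·0.64)]² / (-0.17)²
  = [1.645·0.4991 + 1.036·0.4800]² / 0.0289
  = [1.3183]² / 0.0289
  = 60.14
Round up → n = 61.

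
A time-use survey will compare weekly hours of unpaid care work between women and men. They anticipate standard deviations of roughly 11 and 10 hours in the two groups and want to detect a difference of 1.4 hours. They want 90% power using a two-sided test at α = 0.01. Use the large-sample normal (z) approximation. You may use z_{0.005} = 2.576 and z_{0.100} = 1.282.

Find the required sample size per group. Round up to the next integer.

n = (z_{α/2} + z_β)² · (σ₁² + σ₂²) / δ²
  = (2.576 + 1.282)² · (11² + 10² = 221) / 1.4²
  = 14.8842 · 221 / 1.96
  = 1678.27
Round up → n = 1679 per group.

n = 1679 per group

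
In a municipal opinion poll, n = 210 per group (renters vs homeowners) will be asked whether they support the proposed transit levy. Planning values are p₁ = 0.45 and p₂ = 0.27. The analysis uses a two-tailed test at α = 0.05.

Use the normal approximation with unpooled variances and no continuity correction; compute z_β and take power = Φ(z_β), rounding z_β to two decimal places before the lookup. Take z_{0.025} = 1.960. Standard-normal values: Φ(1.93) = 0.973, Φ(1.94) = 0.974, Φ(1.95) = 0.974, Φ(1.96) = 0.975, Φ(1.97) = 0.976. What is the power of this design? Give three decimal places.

z_β = |p₁−p₂|·√(n/[p₁q₁+p₂q₂]) − z_{α/2}
    = 0.18 · √(210/0.4446) − 1.960
    = 0.18 · 21.7333 − 1.960
    = 3.9120 − 1.960 = 1.9520 → 1.95
Power = Φ(1.95) = 0.974.

Power ≈ 0.974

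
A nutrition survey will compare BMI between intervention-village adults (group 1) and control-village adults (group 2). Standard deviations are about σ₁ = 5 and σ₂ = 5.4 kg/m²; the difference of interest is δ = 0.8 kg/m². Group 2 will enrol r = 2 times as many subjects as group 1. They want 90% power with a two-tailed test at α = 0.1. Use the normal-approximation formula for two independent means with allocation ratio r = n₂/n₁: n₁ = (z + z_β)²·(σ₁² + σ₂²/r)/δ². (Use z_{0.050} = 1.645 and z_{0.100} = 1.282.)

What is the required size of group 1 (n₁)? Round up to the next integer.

n₁ = (z_{α/2} + z_β)² · (σ₁² + σ₂²/r) / δ²
   = (1.645 + 1.282)² · (5² + 5.4²/2) / 0.8²
   = 8.5673 · (25 + 14.58) / 0.64
   = 8.5673 · 39.58 / 0.64
   = 529.84
Round up → n₁ = 530; n₂ = r·n₁ = 2 × 530 = 1060.

n₁ = 530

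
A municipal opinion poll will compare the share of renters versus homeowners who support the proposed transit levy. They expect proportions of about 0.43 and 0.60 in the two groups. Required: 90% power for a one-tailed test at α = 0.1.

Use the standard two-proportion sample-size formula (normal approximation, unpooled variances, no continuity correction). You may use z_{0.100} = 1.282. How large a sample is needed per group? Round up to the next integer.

n = (z_α + z_β)² · [p₁(1−p₁) + p₂(1−p₂)] / (p₁ − p₂)²
  = (1.282 + 1.282)² · (0.43·0.57 + 0.60·0.40) / (-0.17)²
  = (2.564)² · (0.2451 + 0.2400) / 0.0289
  = 6.5741 · 0.4851 / 0.0289
  = 110.35
Round up → n = 111 per group.

n = 111 per group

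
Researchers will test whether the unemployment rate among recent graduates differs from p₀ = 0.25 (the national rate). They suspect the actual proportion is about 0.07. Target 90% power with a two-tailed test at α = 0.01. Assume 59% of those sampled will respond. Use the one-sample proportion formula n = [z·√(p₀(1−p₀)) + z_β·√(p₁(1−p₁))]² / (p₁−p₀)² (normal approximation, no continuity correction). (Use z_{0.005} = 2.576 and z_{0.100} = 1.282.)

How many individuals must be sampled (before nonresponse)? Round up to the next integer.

n = 109

n = [z_{α/2}·√(p₀q₀) + z_β·√(p₁q₁)]² / (p₁ − p₀)²
  = [2.576·√(0.25·0.75) + 1.282·√(0.07·0.93)]² / (-0.18)²
  = [2.576·0.4330 + 1.282·0.2551]² / 0.0324
  = [1.4425]² / 0.0324
  = 64.23
Adjust for 59% response: 64.23 / 0.59 = 108.86.
Round up → n = 109.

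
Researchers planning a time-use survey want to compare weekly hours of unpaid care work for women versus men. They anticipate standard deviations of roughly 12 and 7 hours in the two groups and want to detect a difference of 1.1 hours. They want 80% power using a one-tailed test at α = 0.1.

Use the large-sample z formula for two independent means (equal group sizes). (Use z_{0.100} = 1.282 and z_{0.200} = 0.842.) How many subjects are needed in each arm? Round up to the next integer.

n = 720 per group

n = (z_α + z_β)² · (σ₁² + σ₂²) / δ²
  = (1.282 + 0.842)² · (12² + 7² = 193) / 1.1²
  = 4.5114 · 193 / 1.21
  = 719.58
Round up → n = 720 per group.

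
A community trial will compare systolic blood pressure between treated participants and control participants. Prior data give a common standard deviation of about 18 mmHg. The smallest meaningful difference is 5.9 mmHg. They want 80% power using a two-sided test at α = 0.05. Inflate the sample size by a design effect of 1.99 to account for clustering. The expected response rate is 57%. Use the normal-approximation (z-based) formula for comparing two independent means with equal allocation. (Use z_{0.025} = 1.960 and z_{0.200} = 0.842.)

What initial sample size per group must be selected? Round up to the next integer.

n = 511 per group

n = (z_{α/2} + z_β)² · (σ₁² + σ₂²) / δ²
  = (1.960 + 0.842)² · (2·18² = 648) / 5.9²
  = 7.8512 · 648 / 34.81
  = 146.15
Design effect: 1.99 × 146.15 = 290.84.
Adjust for 57% response: 290.84 / 0.57 = 510.25.
Round up → n = 511 per group.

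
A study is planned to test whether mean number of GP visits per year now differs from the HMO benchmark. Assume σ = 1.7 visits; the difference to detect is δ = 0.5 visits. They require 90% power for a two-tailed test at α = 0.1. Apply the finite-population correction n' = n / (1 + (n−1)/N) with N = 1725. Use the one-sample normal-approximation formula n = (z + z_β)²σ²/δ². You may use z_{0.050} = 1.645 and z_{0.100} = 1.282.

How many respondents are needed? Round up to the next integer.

n = (z_{α/2} + z_β)² · σ² / δ²
  = (1.645 + 1.282)² · 1.7² / 0.5²
  = 8.5673 · 2.89 / 0.25
  = 99.04
Finite-population correction (N = 1725): 99.04 / (1 + (99.04 − 1)/1725) = 93.71.
Round up → n = 94.

n = 94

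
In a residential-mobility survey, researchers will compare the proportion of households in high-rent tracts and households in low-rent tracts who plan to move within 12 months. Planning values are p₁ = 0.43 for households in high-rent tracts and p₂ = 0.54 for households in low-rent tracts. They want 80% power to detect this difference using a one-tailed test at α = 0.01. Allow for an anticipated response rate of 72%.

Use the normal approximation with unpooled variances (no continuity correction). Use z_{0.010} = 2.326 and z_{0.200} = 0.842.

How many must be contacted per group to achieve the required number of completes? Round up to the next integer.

n = 569 per group

n = (z_α + z_β)² · [p₁(1−p₁) + p₂(1−p₂)] / (p₁ − p₂)²
  = (2.326 + 0.842)² · (0.43·0.57 + 0.54·0.46) / (-0.11)²
  = (3.168)² · (0.2451 + 0.2484) / 0.0121
  = 10.0362 · 0.4935 / 0.0121
  = 409.33
Adjust for 72% response: 409.33 / 0.72 = 568.51.
Round up → n = 569 per group.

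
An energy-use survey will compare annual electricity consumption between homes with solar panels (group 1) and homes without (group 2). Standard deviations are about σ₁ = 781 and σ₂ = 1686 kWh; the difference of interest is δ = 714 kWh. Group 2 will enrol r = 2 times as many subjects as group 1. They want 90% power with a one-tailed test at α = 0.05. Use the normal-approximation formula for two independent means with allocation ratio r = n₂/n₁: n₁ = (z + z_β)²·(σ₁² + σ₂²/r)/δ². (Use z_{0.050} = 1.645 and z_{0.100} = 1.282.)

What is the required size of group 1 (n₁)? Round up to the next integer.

n₁ = (z_α + z_β)² · (σ₁² + σ₂²/r) / δ²
   = (1.645 + 1.282)² · (781² + 1686²/2) / 714²
   = 8.5673 · (609961 + 1421298) / 509796
   = 8.5673 · 2031259 / 509796
   = 34.14
Round up → n₁ = 35; n₂ = r·n₁ = 2 × 35 = 70.

n₁ = 35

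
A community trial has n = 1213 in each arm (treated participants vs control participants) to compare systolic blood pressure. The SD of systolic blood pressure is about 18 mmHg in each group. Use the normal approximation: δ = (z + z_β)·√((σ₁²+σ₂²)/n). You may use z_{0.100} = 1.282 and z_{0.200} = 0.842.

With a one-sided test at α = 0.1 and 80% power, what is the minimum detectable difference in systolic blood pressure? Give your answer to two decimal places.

δ = (z_α + z_β) · √((σ₁²+σ₂²)/n)
  = (1.282 + 0.842) · √(648/1213)
  = 2.124 · √0.53421
  = 2.124 · 0.7309
  = 1.5524

Minimum detectable difference ≈ 1.55 mmHg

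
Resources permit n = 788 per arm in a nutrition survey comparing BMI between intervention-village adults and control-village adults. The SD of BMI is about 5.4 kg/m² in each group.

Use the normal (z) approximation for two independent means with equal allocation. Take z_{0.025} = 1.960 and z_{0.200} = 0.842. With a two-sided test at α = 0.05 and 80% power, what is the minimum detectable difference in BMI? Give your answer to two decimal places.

δ = (z_{α/2} + z_β) · √((σ₁²+σ₂²)/n)
  = (1.960 + 0.842) · √(58.32/788)
  = 2.802 · √0.07401
  = 2.802 · 0.2720
  = 0.7623

Minimum detectable difference ≈ 0.76 kg/m²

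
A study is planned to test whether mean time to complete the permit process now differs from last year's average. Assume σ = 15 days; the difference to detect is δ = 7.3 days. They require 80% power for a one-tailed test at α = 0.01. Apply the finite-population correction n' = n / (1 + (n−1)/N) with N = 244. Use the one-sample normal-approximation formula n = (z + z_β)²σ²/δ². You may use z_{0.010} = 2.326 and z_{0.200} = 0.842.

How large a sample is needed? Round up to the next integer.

n = 37

n = (z_α + z_β)² · σ² / δ²
  = (2.326 + 0.842)² · 15² / 7.3²
  = 10.0362 · 225 / 53.29
  = 42.37
Finite-population correction (N = 244): 42.37 / (1 + (42.37 − 1)/244) = 36.23.
Round up → n = 37.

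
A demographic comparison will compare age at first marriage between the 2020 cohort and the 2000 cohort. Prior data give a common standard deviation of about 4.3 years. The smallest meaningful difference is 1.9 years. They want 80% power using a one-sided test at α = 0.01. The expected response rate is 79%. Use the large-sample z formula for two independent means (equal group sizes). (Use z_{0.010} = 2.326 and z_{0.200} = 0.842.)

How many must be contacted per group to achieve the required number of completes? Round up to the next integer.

n = 131 per group

n = (z_α + z_β)² · (σ₁² + σ₂²) / δ²
  = (2.326 + 0.842)² · (2·4.3² = 36.98) / 1.9²
  = 10.0362 · 36.98 / 3.61
  = 102.81
Adjust for 79% response: 102.81 / 0.79 = 130.14.
Round up → n = 131 per group.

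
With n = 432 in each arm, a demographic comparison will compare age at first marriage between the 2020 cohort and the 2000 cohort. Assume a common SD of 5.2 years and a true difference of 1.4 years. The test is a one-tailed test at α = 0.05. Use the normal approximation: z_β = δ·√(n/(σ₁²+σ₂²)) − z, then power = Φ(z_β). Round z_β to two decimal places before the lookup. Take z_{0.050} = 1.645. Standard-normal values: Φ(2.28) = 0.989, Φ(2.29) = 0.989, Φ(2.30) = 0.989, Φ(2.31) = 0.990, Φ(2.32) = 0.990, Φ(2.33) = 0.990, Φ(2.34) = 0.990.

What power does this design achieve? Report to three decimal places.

Power ≈ 0.990

z_β = δ·√(n/(σ₁²+σ₂²)) − z_α
    = 1.4 · √(432/54.08) − 1.645
    = 1.4 · 2.82633 − 1.645
    = 3.9569 − 1.645 = 2.3119 → 2.31
Power = Φ(2.31) = 0.990.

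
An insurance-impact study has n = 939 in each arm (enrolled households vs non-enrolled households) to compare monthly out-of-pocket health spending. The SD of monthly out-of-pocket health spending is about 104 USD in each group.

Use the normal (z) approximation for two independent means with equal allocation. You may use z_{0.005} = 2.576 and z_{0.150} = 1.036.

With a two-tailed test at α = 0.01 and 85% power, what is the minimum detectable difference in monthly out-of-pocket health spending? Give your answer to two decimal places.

δ = (z_{α/2} + z_β) · √((σ₁²+σ₂²)/n)
  = (2.576 + 1.036) · √(21632/939)
  = 3.612 · √23.0373
  = 3.612 · 4.7997
  = 17.3366

Minimum detectable difference ≈ 17.34 USD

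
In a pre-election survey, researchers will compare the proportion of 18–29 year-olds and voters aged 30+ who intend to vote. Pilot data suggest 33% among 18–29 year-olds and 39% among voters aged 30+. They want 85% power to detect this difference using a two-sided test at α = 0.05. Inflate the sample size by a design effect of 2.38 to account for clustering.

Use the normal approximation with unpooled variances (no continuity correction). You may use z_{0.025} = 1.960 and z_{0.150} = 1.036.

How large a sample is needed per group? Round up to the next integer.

n = 2724 per group

n = (z_{α/2} + z_β)² · [p₁(1−p₁) + p₂(1−p₂)] / (p₁ − p₂)²
  = (1.960 + 1.036)² · (0.33·0.67 + 0.39·0.61) / (-0.06)²
  = (2.996)² · (0.2211 + 0.2379) / 0.0036
  = 8.9760 · 0.4590 / 0.0036
  = 1144.44
Design effect: 2.38 × 1144.44 = 2723.77.
Round up → n = 2724 per group.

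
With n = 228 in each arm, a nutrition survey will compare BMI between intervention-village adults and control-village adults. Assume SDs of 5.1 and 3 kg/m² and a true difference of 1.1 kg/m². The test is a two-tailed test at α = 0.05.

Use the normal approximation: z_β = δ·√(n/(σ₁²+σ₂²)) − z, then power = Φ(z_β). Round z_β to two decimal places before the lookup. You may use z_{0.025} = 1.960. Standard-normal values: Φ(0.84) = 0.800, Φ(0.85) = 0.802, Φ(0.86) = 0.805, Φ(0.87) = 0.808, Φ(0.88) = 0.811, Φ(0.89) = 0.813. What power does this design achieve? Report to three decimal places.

z_β = δ·√(n/(σ₁²+σ₂²)) − z_{α/2}
    = 1.1 · √(228/35.01) − 1.960
    = 1.1 · 2.55195 − 1.960
    = 2.8071 − 1.960 = 0.8471 → 0.85
Power = Φ(0.85) = 0.802.

Power ≈ 0.802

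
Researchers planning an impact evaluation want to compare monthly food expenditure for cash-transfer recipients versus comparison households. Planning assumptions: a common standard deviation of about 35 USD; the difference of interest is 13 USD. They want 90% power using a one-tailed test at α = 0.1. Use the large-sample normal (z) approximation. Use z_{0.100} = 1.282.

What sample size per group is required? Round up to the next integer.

n = 96 per group

n = (z_α + z_β)² · (σ₁² + σ₂²) / δ²
  = (1.282 + 1.282)² · (2·35² = 2450) / 13²
  = 6.5741 · 2450 / 169
  = 95.30
Round up → n = 96 per group.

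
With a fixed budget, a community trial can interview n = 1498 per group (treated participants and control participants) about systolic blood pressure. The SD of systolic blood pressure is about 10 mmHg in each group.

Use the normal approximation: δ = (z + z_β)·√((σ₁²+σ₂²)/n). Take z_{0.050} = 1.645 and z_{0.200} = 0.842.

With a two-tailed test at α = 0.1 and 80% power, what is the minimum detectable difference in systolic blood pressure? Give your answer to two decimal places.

δ = (z_{α/2} + z_β) · √((σ₁²+σ₂²)/n)
  = (1.645 + 0.842) · √(200/1498)
  = 2.487 · √0.13351
  = 2.487 · 0.3654
  = 0.9087

Minimum detectable difference ≈ 0.91 mmHg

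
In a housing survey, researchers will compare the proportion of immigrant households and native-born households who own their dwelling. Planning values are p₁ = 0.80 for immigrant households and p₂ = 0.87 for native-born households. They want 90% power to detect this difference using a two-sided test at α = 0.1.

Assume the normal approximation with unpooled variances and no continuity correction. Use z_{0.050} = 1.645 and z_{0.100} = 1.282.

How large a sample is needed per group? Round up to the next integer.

n = 478 per group

n = (z_{α/2} + z_β)² · [p₁(1−p₁) + p₂(1−p₂)] / (p₁ − p₂)²
  = (1.645 + 1.282)² · (0.80·0.20 + 0.87·0.13) / (-0.07)²
  = (2.927)² · (0.1600 + 0.1131) / 0.0049
  = 8.5673 · 0.2731 / 0.0049
  = 477.50
Round up → n = 478 per group.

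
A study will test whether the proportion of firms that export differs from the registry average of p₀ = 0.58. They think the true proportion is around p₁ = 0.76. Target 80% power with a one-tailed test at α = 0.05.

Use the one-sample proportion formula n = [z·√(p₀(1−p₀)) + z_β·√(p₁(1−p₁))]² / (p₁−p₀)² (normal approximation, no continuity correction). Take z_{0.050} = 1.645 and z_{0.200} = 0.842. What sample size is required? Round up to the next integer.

n = 43

n = [z_α·√(p₀q₀) + z_β·√(p₁q₁)]² / (p₁ − p₀)²
  = [1.645·√(0.58·0.42) + 0.842·√(0.76·0.24)]² / (0.18)²
  = [1.645·0.4936 + 0.842·0.4271]² / 0.0324
  = [1.1715]² / 0.0324
  = 42.36
Round up → n = 43.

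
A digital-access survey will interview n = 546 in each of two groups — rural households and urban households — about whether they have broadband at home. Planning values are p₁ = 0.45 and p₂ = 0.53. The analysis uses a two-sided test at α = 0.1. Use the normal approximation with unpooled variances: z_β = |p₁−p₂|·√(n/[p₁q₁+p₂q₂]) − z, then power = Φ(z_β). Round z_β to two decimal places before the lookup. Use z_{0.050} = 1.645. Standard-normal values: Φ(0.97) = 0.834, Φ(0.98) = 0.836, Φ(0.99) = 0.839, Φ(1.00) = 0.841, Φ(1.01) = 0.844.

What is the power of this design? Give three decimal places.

Power ≈ 0.844

z_β = |p₁−p₂|·√(n/[p₁q₁+p₂q₂]) − z_{α/2}
    = 0.08 · √(546/0.4966) − 1.645
    = 0.08 · 33.1584 − 1.645
    = 2.6527 − 1.645 = 1.0077 → 1.01
Power = Φ(1.01) = 0.844.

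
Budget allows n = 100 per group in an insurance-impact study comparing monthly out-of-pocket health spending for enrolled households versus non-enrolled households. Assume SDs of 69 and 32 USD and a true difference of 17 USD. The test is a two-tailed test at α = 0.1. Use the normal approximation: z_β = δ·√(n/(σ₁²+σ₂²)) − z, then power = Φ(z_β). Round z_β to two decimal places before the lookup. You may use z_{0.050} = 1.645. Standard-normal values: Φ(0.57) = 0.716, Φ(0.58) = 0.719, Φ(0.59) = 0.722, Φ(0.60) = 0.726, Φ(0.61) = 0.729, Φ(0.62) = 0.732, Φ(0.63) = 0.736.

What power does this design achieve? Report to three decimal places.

Power ≈ 0.722

z_β = δ·√(n/(σ₁²+σ₂²)) − z_{α/2}
    = 17 · √(100/5785) − 1.645
    = 17 · 0.13148 − 1.645
    = 2.2351 − 1.645 = 0.5901 → 0.59
Power = Φ(0.59) = 0.722.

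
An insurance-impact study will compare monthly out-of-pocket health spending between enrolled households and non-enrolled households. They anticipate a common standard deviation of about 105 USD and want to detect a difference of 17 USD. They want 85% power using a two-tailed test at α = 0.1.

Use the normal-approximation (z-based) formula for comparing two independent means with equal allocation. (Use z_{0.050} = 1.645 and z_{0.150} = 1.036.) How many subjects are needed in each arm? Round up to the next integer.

n = (z_{α/2} + z_β)² · (σ₁² + σ₂²) / δ²
  = (1.645 + 1.036)² · (2·105² = 22050) / 17²
  = 7.1878 · 22050 / 289
  = 548.41
Round up → n = 549 per group.

n = 549 per group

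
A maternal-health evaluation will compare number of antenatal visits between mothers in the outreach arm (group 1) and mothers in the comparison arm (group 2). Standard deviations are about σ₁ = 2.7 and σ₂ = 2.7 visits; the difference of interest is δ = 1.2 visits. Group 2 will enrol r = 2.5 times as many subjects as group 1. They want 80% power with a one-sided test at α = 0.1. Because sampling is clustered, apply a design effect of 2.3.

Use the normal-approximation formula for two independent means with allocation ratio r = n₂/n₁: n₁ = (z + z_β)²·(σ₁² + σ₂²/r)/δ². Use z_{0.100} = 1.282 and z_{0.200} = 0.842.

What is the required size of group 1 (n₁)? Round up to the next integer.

n₁ = 74

n₁ = (z_α + z_β)² · (σ₁² + σ₂²/r) / δ²
   = (1.282 + 0.842)² · (2.7² + 2.7²/2.5) / 1.2²
   = 4.5114 · (7.29 + 2.916) / 1.44
   = 4.5114 · 10.206 / 1.44
   = 31.97
Design effect: 2.3 × 31.97 = 73.54.
Round up → n₁ = 74; n₂ = r·n₁ = 2.5 × 74 = 185.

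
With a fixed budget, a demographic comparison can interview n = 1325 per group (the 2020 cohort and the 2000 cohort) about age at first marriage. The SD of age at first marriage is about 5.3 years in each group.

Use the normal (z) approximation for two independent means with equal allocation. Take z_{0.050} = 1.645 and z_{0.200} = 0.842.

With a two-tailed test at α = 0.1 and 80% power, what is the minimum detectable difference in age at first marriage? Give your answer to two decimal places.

δ = (z_{α/2} + z_β) · √((σ₁²+σ₂²)/n)
  = (1.645 + 0.842) · √(56.18/1325)
  = 2.487 · √0.0424
  = 2.487 · 0.2059
  = 0.5121

Minimum detectable difference ≈ 0.51 years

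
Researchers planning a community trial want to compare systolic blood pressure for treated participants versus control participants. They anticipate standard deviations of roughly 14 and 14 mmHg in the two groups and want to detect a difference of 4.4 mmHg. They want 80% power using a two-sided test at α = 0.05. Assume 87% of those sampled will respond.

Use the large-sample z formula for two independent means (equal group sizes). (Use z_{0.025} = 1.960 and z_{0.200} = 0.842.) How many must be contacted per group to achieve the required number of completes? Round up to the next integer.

n = (z_{α/2} + z_β)² · (σ₁² + σ₂²) / δ²
  = (1.960 + 0.842)² · (14² + 14² = 392) / 4.4²
  = 7.8512 · 392 / 19.36
  = 158.97
Adjust for 87% response: 158.97 / 0.87 = 182.72.
Round up → n = 183 per group.

n = 183 per group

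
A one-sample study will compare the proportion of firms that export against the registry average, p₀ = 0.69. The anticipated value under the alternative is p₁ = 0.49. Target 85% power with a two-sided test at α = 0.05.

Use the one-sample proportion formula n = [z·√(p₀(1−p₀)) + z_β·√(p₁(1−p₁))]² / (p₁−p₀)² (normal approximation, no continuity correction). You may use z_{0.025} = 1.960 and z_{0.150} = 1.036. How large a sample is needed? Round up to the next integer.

n = 51

n = [z_{α/2}·√(p₀q₀) + z_β·√(p₁q₁)]² / (p₁ − p₀)²
  = [1.960·√(0.69·0.31) + 1.036·√(0.49·0.51)]² / (-0.20)²
  = [1.960·0.4625 + 1.036·0.4999]² / 0.0400
  = [1.4244]² / 0.0400
  = 50.72
Round up → n = 51.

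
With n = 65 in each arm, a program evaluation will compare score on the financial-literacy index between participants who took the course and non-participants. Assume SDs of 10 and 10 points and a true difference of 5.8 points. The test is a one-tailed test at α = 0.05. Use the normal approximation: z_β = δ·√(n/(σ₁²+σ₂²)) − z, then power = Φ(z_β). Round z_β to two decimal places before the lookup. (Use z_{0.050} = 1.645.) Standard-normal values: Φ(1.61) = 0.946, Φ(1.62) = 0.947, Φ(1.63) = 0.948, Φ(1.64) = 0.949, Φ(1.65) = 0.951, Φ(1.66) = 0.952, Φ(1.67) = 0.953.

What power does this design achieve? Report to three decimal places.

z_β = δ·√(n/(σ₁²+σ₂²)) − z_α
    = 5.8 · √(65/200) − 1.645
    = 5.8 · 0.57009 − 1.645
    = 3.3065 − 1.645 = 1.6615 → 1.66
Power = Φ(1.66) = 0.952.

Power ≈ 0.952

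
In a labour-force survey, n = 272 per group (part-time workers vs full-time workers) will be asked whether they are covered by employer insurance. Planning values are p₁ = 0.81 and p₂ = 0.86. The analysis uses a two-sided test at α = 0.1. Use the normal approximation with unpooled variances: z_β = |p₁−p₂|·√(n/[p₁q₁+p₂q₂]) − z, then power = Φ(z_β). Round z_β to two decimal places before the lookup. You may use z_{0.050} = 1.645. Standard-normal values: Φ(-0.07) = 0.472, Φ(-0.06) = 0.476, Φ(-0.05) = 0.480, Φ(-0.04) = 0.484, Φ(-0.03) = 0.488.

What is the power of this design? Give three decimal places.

Power ≈ 0.472

z_β = |p₁−p₂|·√(n/[p₁q₁+p₂q₂]) − z_{α/2}
    = 0.05 · √(272/0.2743) − 1.645
    = 0.05 · 31.4899 − 1.645
    = 1.5745 − 1.645 = -0.0705 → -0.07
Power = Φ(-0.07) = 0.472.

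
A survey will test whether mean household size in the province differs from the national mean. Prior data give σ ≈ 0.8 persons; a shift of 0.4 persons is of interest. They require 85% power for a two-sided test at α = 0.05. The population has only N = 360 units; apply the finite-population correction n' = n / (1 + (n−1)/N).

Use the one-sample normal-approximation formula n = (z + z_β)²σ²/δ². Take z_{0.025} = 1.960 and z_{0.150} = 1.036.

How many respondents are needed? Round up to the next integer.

n = (z_{α/2} + z_β)² · σ² / δ²
  = (1.960 + 1.036)² · 0.8² / 0.4²
  = 8.9760 · 0.64 / 0.16
  = 35.90
Finite-population correction (N = 360): 35.90 / (1 + (35.90 − 1)/360) = 32.73.
Round up → n = 33.

n = 33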